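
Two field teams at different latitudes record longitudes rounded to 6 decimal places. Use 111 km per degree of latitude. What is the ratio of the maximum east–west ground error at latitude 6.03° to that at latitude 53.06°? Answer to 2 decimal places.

Rounding to 6 decimal places leaves the longitude within ±5e-07° of the true value.
At 6.03°: 5e-07° × 111000 × cos 6.03° = 5e-07 × 111000 × 0.9945 ≈ 0.055193 m.
Error at 53.06° = 5e-07° × 111000 × cos 53.06° ≈ 0.0555 × 0.6010 = 0.033354 m.
The ratio reduces to cos 6.03° / cos 53.06° = 0.9945/0.6010 ≈ 1.6547.

1.65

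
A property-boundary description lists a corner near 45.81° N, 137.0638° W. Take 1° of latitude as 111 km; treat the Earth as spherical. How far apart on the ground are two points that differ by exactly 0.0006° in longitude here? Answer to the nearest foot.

152 feet

At 45.81° a degree of longitude is 111000 × cos 45.81° ≈ 77371.4 m, so 0.0006° corresponds to 46.4229 m.
In feet: 46.4229 m ÷ 0.3048 ≈ 152.31 ft.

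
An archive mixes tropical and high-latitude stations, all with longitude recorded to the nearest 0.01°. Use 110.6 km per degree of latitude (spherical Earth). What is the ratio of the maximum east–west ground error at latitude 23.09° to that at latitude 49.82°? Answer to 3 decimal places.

Rounding to 2 decimal places leaves the longitude within ±0.005° of the true value.
At 23.09°: 0.005° × 110600 × cos 23.09° = 0.005 × 110600 × 0.9199 ≈ 508.7 m.
At 49.82°: 0.005° × 110600 × cos 49.82° = 0.005 × 110600 × 0.6452 ≈ 356.79 m.
Ratio: 508.7 / 356.79 = cos 23.09° / cos 49.82° ≈ 1.4258.

1.426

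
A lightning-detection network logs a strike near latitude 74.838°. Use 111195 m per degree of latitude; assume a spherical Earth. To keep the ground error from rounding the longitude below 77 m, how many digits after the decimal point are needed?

3

At 74.838° one degree of longitude covers 111195 × cos 74.838° ≈ 111195 × 0.2615 ≈ 29083 m.
With N decimal places the half-ulp bound is 0.5·10⁻ᴺ°, or 0.5·10⁻ᴺ × 29083 m on the ground.
Setting 14541.5 × 10⁻ᴺ ≤ 77 gives 10ᴺ ≥ 188.9, i.e. N ≥ 2.28.
At 2 places the error can reach 145 m, but 3 places keeps it to 14.5 m.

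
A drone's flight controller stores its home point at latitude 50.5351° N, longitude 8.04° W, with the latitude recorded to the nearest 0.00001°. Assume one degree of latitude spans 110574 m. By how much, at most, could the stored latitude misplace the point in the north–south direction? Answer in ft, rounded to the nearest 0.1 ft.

Rounding to 5 decimal places leaves the latitude within ±5e-06° of the true value.
Along the meridian that is 5e-06° × 110574 m/° = 0.55287 m.
Converting: 0.55287 m × 3.2808 ft/m ≈ 1.8139 ft.

1.8 ft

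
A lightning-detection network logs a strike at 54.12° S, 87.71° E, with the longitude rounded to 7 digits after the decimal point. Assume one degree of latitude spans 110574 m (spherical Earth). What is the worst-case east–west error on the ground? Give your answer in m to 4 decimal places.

0.0032 m

Rounding to 7 decimal places leaves the longitude within ±5e-08° of the true value.
At latitude 54.12° a degree of longitude spans 110574 m × cos 54.12° = 110574 × 0.5861 ≈ 64806.3 m.
Maximum E–W displacement: 5e-08 × 64806.3 = 0.00324031 m.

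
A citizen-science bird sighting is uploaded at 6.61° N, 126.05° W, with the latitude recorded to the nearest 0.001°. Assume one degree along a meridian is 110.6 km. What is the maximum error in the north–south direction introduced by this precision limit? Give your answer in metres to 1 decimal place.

Rounding to 3 decimal places leaves the latitude within ±0.0005° of the true value.
Along the meridian that is 0.0005° × 110600 m/° = 55.3 m.

55.3 metres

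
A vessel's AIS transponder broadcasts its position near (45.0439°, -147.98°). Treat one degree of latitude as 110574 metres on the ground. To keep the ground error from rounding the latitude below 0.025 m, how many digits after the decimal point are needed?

One degree of latitude covers 110574 m.
With N decimal places the half-ulp bound is 0.5·10⁻ᴺ°, or 0.5·10⁻ᴺ × 110574 m on the ground.
Setting 55287 × 10⁻ᴺ ≤ 0.025 gives 10ᴺ ≥ 2.211e+06, i.e. N ≥ 6.34.
N = 6 would give 0.0553 m (too coarse); N = 7 gives 0.00553 m ≤ 0.025 m.

7 decimal places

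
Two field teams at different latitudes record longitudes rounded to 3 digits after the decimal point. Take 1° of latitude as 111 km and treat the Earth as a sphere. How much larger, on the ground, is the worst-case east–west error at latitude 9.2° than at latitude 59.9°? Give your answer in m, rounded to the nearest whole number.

Rounding to 3 decimal places leaves the longitude within ±0.0005° of the true value.
At 9.2°: 0.0005° × 111000 × cos 9.2° = 0.0005 × 111000 × 0.9871 ≈ 54.786 m.
Error at 59.9° = 0.0005° × 111000 × cos 59.9° ≈ 55.5 × 0.5015 = 27.834 m.
Difference: 54.786 − 27.834 = 26.952 m.

27 m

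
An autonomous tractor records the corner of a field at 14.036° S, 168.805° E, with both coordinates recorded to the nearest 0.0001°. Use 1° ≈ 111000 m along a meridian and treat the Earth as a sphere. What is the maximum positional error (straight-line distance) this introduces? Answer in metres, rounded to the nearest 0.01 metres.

7.73 metres

Rounding to 4 decimal places leaves each coordinate within ±5e-05° of the true value.
North–south component: 5e-05° × 111000 = 5.55 m.
E–W at 14.036°: 5e-05° × 111000 × cos 14.036° = 5e-05 × 111000 × 0.9701 ≈ 5.3843 m.
The two errors are perpendicular, so the maximum displacement is √(5.55² + 5.3843²) ≈ 7.7326 m.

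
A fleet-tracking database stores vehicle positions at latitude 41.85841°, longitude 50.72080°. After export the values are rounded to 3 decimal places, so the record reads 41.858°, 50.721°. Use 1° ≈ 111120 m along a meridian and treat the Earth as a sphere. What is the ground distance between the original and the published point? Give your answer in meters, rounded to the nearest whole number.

48 meters

The latitude changed by +0.00041° and the longitude by -0.00020°.
North–south shift: 0.00041 × 111120 = 45.5592 m.
East–west at this latitude: -0.00020° × 111120 × cos 41.858° ≈ -0.00020 × 82762.3 = -16.5525 m.
Combined displacement = (45.5592² + 16.5525²)^½ ≈ 48.4729 m.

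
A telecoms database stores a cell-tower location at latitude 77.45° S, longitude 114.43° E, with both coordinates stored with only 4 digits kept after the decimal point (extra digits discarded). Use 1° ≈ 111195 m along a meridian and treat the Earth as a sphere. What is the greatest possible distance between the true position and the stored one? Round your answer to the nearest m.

11 m

Truncating at 4 decimal places can drop up to a full unit in the last place, so each coordinate may be off by as much as 0.0001°.
Latitude error → 0.0001 × 111195 = 11.1195 m along the meridian.
East–west component at 77.45°: 0.0001° × 111195 × cos 77.45° ≈ 0.0001 × 24161.7 ≈ 2.41617 m.
Combining orthogonally: (11.1195² + 2.41617²)^½ ≈ 11.379 m.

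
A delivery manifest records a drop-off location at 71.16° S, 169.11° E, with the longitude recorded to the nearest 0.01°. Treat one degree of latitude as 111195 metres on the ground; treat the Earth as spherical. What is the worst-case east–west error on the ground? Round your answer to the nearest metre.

Rounding to 2 decimal places leaves the longitude within ±0.005° of the true value.
Parallels shrink by cos φ, so at 71.16° a degree of longitude is 111195 × 0.3229 ≈ 35907.8 m.
Maximum E–W displacement: 0.005 × 35907.8 = 179.539 m.

180 metres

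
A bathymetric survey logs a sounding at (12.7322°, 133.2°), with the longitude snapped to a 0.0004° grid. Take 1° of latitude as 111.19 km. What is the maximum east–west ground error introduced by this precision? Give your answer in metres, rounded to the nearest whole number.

With a 0.0004° grid the true value lies within half a step, ±0.0004°/2 = ±0.0002°, of the stored one.
One degree of longitude at 12.7322° is 111190 × cos 12.7322° ≈ 111190 × 0.9754 = 108456 m.
Maximum E–W displacement: 0.0002 × 108456 = 21.6912 m.

22 metres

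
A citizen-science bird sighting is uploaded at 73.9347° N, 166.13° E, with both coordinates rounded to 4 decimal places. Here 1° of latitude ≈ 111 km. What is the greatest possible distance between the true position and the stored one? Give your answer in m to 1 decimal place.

Rounding to 4 decimal places leaves each coordinate within ±5e-05° of the true value.
North–south component: 5e-05° × 111000 = 5.55 m.
E–W at 73.9347°: 5e-05° × 111000 × cos 73.9347° = 5e-05 × 111000 × 0.2767 ≈ 1.53587 m.
Worst case both components are at the extreme and orthogonal: √(5.55² + 1.53587²) ≈ 5.75859 m.

5.8 m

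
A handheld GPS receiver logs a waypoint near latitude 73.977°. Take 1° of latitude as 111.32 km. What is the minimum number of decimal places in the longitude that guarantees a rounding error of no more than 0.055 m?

At 73.977° one degree of longitude covers 111320 × cos 73.977° ≈ 111320 × 0.2760 ≈ 30726.9 m.
N decimal places → at most half a unit in the last place, 0.5 × 10⁻ᴺ° = 30726.9/2 × 10⁻ᴺ m.
Setting 15363.5 × 10⁻ᴺ ≤ 0.055 gives 10ᴺ ≥ 2.793e+05, i.e. N ≥ 5.45.
At 5 places the error can reach 0.154 m, but 6 places keeps it to 0.0154 m.

6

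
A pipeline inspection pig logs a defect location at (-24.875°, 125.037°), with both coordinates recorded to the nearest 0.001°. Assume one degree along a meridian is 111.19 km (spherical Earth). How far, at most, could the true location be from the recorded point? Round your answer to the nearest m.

75 m

Rounding to 3 decimal places leaves each coordinate within ±0.0005° of the true value.
Latitude error → 0.0005 × 111190 = 55.595 m along the meridian.
East–west component at 24.875°: 0.0005° × 111190 × cos 24.875° ≈ 0.0005 × 100875 ≈ 50.4373 m.
Worst case both components are at the extreme and orthogonal: √(55.595² + 50.4373²) ≈ 75.0648 m.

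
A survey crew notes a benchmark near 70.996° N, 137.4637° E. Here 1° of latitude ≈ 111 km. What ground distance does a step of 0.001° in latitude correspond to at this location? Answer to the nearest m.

Along a meridian 0.001° is 0.001 × 111000 = 111 m.

111 m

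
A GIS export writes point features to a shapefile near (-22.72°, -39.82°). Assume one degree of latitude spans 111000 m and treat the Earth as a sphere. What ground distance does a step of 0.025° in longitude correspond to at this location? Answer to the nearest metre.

2560 metres

One degree of longitude here spans 111000 × cos 22.72° = 111000 × 0.9224 ≈ 102387 m; 0.025° of that is 2559.67 m.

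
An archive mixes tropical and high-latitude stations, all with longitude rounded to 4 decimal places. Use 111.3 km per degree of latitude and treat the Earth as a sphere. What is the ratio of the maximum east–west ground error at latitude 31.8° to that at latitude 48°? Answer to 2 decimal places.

Rounding to 4 decimal places leaves the longitude within ±5e-05° of the true value.
Error at 31.8° = 5e-05° × 111300 × cos 31.8° ≈ 5.565 × 0.8499 = 4.7297 m.
Error at 48° = 5e-05° × 111300 × cos 48° ≈ 5.565 × 0.6691 = 3.7237 m.
Ratio: 4.7297 / 3.7237 = cos 31.8° / cos 48° ≈ 1.2701.

1.27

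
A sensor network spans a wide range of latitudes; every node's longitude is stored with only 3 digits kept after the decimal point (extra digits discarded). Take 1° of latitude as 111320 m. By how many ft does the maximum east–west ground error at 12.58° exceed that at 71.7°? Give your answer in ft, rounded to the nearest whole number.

242 ft

Truncating at 3 decimal places can drop up to a full unit in the last place, so the longitude may be off by as much as 0.001°.
At 12.58°: 0.001° × 111320 × cos 12.58° = 0.001 × 111320 × 0.9760 ≈ 108.65 m.
At 71.7°: 0.001° × 111320 × cos 71.7° = 0.001 × 111320 × 0.3140 ≈ 34.954 m.
Difference: 108.65 − 34.954 = 73.694 m.
In feet: 73.6939 m ÷ 0.3048 ≈ 241.78 ft.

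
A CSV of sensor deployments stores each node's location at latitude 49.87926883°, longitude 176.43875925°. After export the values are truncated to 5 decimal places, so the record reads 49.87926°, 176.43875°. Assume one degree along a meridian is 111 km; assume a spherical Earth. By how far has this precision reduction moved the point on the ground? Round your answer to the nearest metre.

Δlat = 49.87926883 − 49.87926 = +0.00000883°; Δlon = 176.43875925 − 176.43875 = +0.00000925°.
N–S: 0.00000883° × 111000 m/° = 0.98013 m.
East–west at this latitude: 0.00000925° × 111000 × cos 49.8793° ≈ 0.00000925 × 71528.5 = 0.661638 m.
Distance: √(0.98013² + 0.661638²) ≈ 1.18255 m.

1 metres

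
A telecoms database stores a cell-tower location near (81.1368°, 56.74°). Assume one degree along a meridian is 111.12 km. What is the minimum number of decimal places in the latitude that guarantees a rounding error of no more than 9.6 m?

4 decimal places

One degree of latitude covers 111120 m.
Rounding to N decimal places gives at most 0.5 × 10⁻ᴺ degrees of error, i.e. 0.5 × 10⁻ᴺ × 111120 m.
Need 0.5 × 111120 × 10⁻ᴺ ≤ 9.6 → 10⁻ᴺ ≤ 1.728e-04, so N ≥ 3.76.
N = 3 would give 55.6 m (too coarse); N = 4 gives 5.56 m ≤ 9.6 m.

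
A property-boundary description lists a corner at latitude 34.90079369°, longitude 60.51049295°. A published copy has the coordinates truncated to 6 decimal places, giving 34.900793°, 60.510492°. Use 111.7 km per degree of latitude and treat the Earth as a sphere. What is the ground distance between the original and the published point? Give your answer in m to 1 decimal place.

The latitude changed by +0.00000069° and the longitude by +0.00000095°.
N–S: 0.00000069° × 111700 m/° = 0.077073 m.
East–west at this latitude: 0.00000095° × 111700 × cos 34.9008° ≈ 0.00000095 × 91610.1 = 0.0870296 m.
Distance: √(0.077073² + 0.0870296²) ≈ 0.116251 m.

0.1 m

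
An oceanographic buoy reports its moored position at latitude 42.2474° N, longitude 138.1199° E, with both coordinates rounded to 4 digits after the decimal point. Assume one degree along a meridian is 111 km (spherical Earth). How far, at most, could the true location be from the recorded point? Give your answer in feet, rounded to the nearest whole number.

Rounding to 4 decimal places leaves each coordinate within ±5e-05° of the true value.
Latitude error → 5e-05 × 111000 = 5.55 m along the meridian.
East–west component at 42.2474°: 5e-05° × 111000 × cos 42.2474° ≈ 5e-05 × 82167.6 ≈ 4.10838 m.
Combining orthogonally: (5.55² + 4.10838²)^½ ≈ 6.90516 m.
In feet: 6.90516 m ÷ 0.3048 ≈ 22.655 ft.

23 feet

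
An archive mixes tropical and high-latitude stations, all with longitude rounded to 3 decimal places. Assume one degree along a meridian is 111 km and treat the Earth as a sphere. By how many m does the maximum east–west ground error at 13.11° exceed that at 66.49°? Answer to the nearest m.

32 m

Rounding to 3 decimal places leaves the longitude within ±0.0005° of the true value.
Error at 13.11° = 0.0005° × 111000 × cos 13.11° ≈ 55.5 × 0.9739 = 54.053 m.
At 66.49°: 0.0005° × 111000 × cos 66.49° = 0.0005 × 111000 × 0.3989 ≈ 22.139 m.
Difference: 54.053 − 22.139 = 31.914 m.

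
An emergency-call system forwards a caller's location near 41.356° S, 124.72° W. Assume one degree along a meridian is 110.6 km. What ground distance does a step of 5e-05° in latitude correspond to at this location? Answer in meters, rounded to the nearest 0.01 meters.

5.53 meters

5e-05° × 110600 m/° = 5.53 m.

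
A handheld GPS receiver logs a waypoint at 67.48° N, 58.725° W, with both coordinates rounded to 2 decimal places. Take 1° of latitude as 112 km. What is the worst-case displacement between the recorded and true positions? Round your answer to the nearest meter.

Rounding to 2 decimal places leaves each coordinate within ±0.005° of the true value.
North–south component: 0.005° × 112000 = 560 m.
E–W at 67.48°: 0.005° × 112000 × cos 67.48° = 0.005 × 112000 × 0.3830 ≈ 214.483 m.
The two errors are perpendicular, so the maximum displacement is √(560² + 214.483²) ≈ 599.669 m.

600 meters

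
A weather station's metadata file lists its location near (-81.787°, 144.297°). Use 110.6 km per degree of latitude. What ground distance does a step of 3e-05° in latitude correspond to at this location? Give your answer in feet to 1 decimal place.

10.9 feet

Along a meridian 3e-05° is 3e-05 × 110600 = 3.318 m.
In feet: 3.318 m ÷ 0.3048 ≈ 10.886 ft.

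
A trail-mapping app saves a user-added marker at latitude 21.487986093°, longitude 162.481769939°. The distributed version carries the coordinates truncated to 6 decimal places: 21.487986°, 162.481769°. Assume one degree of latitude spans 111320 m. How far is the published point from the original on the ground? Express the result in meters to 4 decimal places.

Δlat = 21.487986093 − 21.487986 = +0.000000093°; Δlon = 162.481769939 − 162.481769 = +0.000000939°.
N–S: 0.000000093° × 111320 m/° = 0.0103528 m.
East–west at this latitude: 0.000000939° × 111320 × cos 21.488° ≈ 0.000000939 × 103583 = 0.0972641 m.
Distance: √(0.0103528² + 0.0972641²) ≈ 0.0978135 m.

0.0978 meters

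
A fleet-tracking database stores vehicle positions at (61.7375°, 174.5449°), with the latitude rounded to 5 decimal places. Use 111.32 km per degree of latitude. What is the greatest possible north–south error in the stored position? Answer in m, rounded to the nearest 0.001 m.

0.557 m

Rounding to 5 decimal places leaves the latitude within ±5e-06° of the true value.
So the N–S error is at most 5e-06 × 111320 = 0.5566 m.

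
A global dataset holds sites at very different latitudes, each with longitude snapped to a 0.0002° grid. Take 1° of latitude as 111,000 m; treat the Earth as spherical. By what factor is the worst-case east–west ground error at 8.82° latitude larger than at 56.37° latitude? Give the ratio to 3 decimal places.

1.784

With a 0.0002° grid the true value lies within half a step, ±0.0002°/2 = ±0.0001°, of the stored one.
Error at 8.82° = 0.0001° × 111000 × cos 8.82° ≈ 11.1 × 0.9882 = 10.969 m.
Error at 56.37° = 0.0001° × 111000 × cos 56.37° ≈ 11.1 × 0.5538 = 6.1475 m.
The ratio reduces to cos 8.82° / cos 56.37° = 0.9882/0.5538 ≈ 1.7843.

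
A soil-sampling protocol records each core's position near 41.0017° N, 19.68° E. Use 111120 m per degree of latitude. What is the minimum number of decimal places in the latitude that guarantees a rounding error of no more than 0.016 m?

One degree of latitude covers 111120 m.
Rounding to N decimal places gives at most 0.5 × 10⁻ᴺ degrees of error, i.e. 0.5 × 10⁻ᴺ × 111120 m.
Need 0.5 × 111120 × 10⁻ᴺ ≤ 0.016 → 10⁻ᴺ ≤ 2.880e-07, so N ≥ 6.54.
So 7 decimal places suffice (0.00556 m); 6 would allow up to 0.0556 m.

7 decimal places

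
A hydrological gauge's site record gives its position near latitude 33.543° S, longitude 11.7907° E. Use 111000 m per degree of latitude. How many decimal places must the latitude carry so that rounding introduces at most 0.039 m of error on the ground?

7

One degree of latitude covers 111000 m.
With N decimal places the half-ulp bound is 0.5·10⁻ᴺ°, or 0.5·10⁻ᴺ × 111000 m on the ground.
Need 0.5 × 111000 × 10⁻ᴺ ≤ 0.039 → 10⁻ᴺ ≤ 7.027e-07, so N ≥ 6.15.
N = 6 would give 0.0555 m (too coarse); N = 7 gives 0.00555 m ≤ 0.039 m.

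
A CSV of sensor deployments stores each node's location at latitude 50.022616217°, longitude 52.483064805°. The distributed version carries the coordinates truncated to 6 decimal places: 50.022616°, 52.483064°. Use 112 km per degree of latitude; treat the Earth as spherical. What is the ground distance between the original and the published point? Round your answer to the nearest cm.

Δlat = 50.022616217 − 50.022616 = +0.000000217°; Δlon = 52.483064805 − 52.483064 = +0.000000805°.
N–S: 0.000000217° × 112000 m/° = 0.024304 m.
E–W at 50.0226°: 0.000000805° × 112000 × cos 50.0226° = 0.000000805 × 112000 × 0.6425 ≈ 0.0579265 m.
Combined displacement = (0.024304² + 0.0579265²)^½ ≈ 0.0628185 m.
That is 0.0628185 m = 6.2818 cm.

6 cm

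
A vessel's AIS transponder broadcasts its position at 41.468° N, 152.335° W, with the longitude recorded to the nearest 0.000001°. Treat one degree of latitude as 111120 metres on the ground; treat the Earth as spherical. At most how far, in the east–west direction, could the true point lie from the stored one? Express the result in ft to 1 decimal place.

Rounding to 6 decimal places leaves the longitude within ±5e-07° of the true value.
Parallels shrink by cos φ, so at 41.468° a degree of longitude is 111120 × 0.7493 ≈ 83265.1 m.
So at most 5e-07° × 83265.1 ≈ 0.0416325 m east–west.
Converting: 0.0416325 m × 3.2808 ft/m ≈ 0.13659 ft.

0.1 ft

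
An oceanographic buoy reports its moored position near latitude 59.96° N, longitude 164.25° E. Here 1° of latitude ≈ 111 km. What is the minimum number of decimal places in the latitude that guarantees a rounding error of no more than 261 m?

One degree of latitude covers 111000 m.
Rounding to N decimal places gives at most 0.5 × 10⁻ᴺ degrees of error, i.e. 0.5 × 10⁻ᴺ × 111000 m.
Setting 55500 × 10⁻ᴺ ≤ 261 gives 10ᴺ ≥ 212.6, i.e. N ≥ 2.33.
N = 2 would give 555 m (too coarse); N = 3 gives 55.5 m ≤ 261 m.

3 decimal places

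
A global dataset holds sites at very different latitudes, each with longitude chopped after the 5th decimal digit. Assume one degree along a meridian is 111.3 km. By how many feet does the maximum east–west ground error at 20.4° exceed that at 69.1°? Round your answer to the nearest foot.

2 feet

Truncating at 5 decimal places can drop up to a full unit in the last place, so the longitude may be off by as much as 1e-05°.
At 20.4°: 1e-05° × 111300 × cos 20.4° = 1e-05 × 111300 × 0.9373 ≈ 1.0432 m.
Error at 69.1° = 1e-05° × 111300 × cos 69.1° ≈ 1.113 × 0.3567 = 0.39705 m.
So the lower-latitude error exceeds the higher by 1.0432 − 0.39705 = 0.64615 m.
In feet: 0.646145 m ÷ 0.3048 ≈ 2.1199 ft.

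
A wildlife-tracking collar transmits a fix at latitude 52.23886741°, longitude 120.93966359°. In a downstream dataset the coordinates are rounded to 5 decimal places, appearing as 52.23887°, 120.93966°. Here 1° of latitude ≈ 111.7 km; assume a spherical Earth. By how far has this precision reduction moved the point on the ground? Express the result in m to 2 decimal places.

The latitude changed by -0.00000259° and the longitude by +0.00000359°.
N–S: -0.00000259° × 111700 m/° = -0.289303 m.
E–W at 52.2389°: 0.00000359° × 111700 × cos 52.2389° = 0.00000359 × 111700 × 0.6124 ≈ 0.245563 m.
Distance: √(0.289303² + 0.245563²) ≈ 0.37947 m.

0.38 m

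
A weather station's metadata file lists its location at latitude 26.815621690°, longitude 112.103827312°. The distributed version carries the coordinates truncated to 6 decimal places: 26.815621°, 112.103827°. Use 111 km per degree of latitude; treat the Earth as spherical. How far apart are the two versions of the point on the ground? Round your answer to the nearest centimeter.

8 centimeters

The latitude changed by +0.000000690° and the longitude by +0.000000312°.
North–south shift: 0.000000690 × 111000 = 0.07659 m.
East–west at this latitude: 0.000000312° × 111000 × cos 26.8156° ≈ 0.000000312 × 99063.4 = 0.0309078 m.
Hypotenuse of the two orthogonal shifts: √(0.07659² + 0.0309078²) = 0.0825913 m.
That is 0.0825913 m = 8.2591 cm.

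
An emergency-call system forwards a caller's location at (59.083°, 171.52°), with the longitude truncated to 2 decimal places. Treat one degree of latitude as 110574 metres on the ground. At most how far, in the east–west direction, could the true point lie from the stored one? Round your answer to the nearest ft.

1864 ft

Truncating at 2 decimal places can drop up to a full unit in the last place, so the longitude may be off by as much as 0.01°.
At latitude 59.083° a degree of longitude spans 110574 m × cos 59.083° = 110574 × 0.5138 ≈ 56812.5 m.
Maximum E–W displacement: 0.01 × 56812.5 = 568.125 m.
In feet: 568.125 m ÷ 0.3048 ≈ 1863.9 ft.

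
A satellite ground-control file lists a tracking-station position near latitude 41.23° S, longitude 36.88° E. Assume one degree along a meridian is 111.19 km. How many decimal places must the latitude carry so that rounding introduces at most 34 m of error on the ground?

4

One degree of latitude covers 111190 m.
N decimal places → at most half a unit in the last place, 0.5 × 10⁻ᴺ° = 111190/2 × 10⁻ᴺ m.
Setting 55595 × 10⁻ᴺ ≤ 34 gives 10ᴺ ≥ 1635, i.e. N ≥ 3.21.
So 4 decimal places suffice (5.56 m); 3 would allow up to 55.6 m.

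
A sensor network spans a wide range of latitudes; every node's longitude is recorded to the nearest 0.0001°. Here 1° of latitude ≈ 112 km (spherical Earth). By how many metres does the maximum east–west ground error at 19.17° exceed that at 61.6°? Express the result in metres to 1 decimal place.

2.6 metres

Rounding to 4 decimal places leaves the longitude within ±5e-05° of the true value.
Error at 19.17° = 5e-05° × 112000 × cos 19.17° ≈ 5.6 × 0.9445 = 5.2895 m.
At 61.6°: 5e-05° × 112000 × cos 61.6° = 5e-05 × 112000 × 0.4756 ≈ 2.6635 m.
So the lower-latitude error exceeds the higher by 5.2895 − 2.6635 = 2.626 m.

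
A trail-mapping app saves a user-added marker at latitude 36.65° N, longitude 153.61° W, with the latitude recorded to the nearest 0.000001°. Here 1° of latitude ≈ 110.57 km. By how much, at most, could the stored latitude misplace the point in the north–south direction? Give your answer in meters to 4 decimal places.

0.0553 meters

Rounding to 6 decimal places leaves the latitude within ±5e-07° of the true value.
So the N–S error is at most 5e-07 × 110570 = 0.055285 m.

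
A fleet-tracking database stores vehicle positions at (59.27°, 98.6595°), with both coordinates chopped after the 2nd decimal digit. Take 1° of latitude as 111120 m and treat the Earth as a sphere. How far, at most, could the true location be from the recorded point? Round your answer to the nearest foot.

Truncating at 2 decimal places can drop up to a full unit in the last place, so each coordinate may be off by as much as 0.01°.
N–S: 0.01° × 111120 m/° = 1111.2 m.
Longitude error → 0.01 × 111120 × cos 59.27° = 0.01 × 111120 × 0.5110 ≈ 567.815 m.
The two errors are perpendicular, so the maximum displacement is √(1111.2² + 567.815²) ≈ 1247.87 m.
Converting: 1247.87 m × 3.2808 ft/m ≈ 4094.1 ft.

4094 feet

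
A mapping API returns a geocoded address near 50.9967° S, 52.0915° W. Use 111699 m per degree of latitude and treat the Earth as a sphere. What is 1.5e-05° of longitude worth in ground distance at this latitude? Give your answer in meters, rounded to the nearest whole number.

1.5e-05° of longitude at 50.9967° is 1.5e-05 × 111699 × cos 50.9967° ≈ 1.5e-05 × 70299.5 = 1.05449 m.

1 meters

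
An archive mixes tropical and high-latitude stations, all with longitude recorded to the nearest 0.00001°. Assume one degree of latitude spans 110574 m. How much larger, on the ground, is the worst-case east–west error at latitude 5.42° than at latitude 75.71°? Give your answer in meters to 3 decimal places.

Rounding to 5 decimal places leaves the longitude within ±5e-06° of the true value.
At 5.42°: 5e-06° × 110574 × cos 5.42° = 5e-06 × 110574 × 0.9955 ≈ 0.5504 m.
Error at 75.71° = 5e-06° × 110574 × cos 75.71° ≈ 0.55287 × 0.2468 = 0.13646 m.
Difference: 0.5504 − 0.13646 = 0.41393 m.

0.414 meters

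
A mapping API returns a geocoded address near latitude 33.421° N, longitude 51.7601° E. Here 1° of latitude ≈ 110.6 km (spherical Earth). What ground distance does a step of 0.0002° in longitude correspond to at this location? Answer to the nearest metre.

18 metres

One degree of longitude here spans 110600 × cos 33.421° = 110600 × 0.8346 ≈ 92311.9 m; 0.0002° of that is 18.4624 m.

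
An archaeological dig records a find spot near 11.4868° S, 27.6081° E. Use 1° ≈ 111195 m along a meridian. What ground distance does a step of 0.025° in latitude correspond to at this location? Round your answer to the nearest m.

2780 m

Along a meridian 0.025° is 0.025 × 111195 = 2779.88 m.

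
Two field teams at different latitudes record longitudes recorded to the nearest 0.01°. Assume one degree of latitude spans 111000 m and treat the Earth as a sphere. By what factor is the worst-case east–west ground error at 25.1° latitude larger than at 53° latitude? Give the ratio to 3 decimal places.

Rounding to 2 decimal places leaves the longitude within ±0.005° of the true value.
At 25.1°: 0.005° × 111000 × cos 25.1° = 0.005 × 111000 × 0.9056 ≈ 502.59 m.
At 53°: 0.005° × 111000 × cos 53° = 0.005 × 111000 × 0.6018 ≈ 334.01 m.
The ratio reduces to cos 25.1° / cos 53° = 0.9056/0.6018 ≈ 1.5047.

1.505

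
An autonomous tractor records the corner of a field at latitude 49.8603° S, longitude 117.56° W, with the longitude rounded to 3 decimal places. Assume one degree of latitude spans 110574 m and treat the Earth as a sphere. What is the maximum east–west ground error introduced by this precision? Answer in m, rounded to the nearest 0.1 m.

35.6 m

Rounding to 3 decimal places leaves the longitude within ±0.0005° of the true value.
At latitude 49.8603° a degree of longitude spans 110574 m × cos 49.8603° = 110574 × 0.6447 ≈ 71281.9 m.
East–west error: 0.0005° × 71281.9 m/° ≈ 35.641 m.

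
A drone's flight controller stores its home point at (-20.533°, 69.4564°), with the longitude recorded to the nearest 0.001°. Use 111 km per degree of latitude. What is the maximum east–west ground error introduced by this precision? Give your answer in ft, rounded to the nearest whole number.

Rounding to 3 decimal places leaves the longitude within ±0.0005° of the true value.
Parallels shrink by cos φ, so at 20.533° a degree of longitude is 111000 × 0.9365 ≈ 103948 m.
East–west error: 0.0005° × 103948 m/° ≈ 51.9741 m.
Converting: 51.9741 m × 3.2808 ft/m ≈ 170.52 ft.

171 ft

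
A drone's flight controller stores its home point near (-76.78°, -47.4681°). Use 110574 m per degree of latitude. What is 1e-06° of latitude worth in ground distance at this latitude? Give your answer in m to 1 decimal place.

0.1 m

Along a meridian 1e-06° is 1e-06 × 110574 = 0.110574 m.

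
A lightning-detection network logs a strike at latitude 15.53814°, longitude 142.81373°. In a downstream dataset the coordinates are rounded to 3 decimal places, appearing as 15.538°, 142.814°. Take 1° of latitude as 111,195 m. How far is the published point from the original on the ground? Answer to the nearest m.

Δlat = 15.53814 − 15.538 = +0.00014°; Δlon = 142.81373 − 142.814 = -0.00027°.
N–S: 0.00014° × 111195 m/° = 15.5673 m.
East–west at this latitude: -0.00027° × 111195 × cos 15.538° ≈ -0.00027 × 107131 = -28.9254 m.
Hypotenuse of the two orthogonal shifts: √(15.5673² + 28.9254²) = 32.8484 m.

33 m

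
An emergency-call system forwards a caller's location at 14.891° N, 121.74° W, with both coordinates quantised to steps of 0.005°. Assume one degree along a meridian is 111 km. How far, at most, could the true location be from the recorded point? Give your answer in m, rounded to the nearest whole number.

386 m

With a 0.005° grid the true value lies within half a step, ±0.005°/2 = ±0.0025°, of the stored one.
North–south component: 0.0025° × 111000 = 277.5 m.
East–west component at 14.891°: 0.0025° × 111000 × cos 14.891° ≈ 0.0025 × 107272 ≈ 268.181 m.
Worst case both components are at the extreme and orthogonal: √(277.5² + 268.181²) ≈ 385.911 m.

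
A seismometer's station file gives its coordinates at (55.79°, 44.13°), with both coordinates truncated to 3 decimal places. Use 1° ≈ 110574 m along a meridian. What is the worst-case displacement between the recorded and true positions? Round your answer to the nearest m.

127 m

Truncating at 3 decimal places can drop up to a full unit in the last place, so each coordinate may be off by as much as 0.001°.
Latitude error → 0.001 × 110574 = 110.574 m along the meridian.
East–west component at 55.79°: 0.001° × 110574 × cos 55.79° ≈ 0.001 × 62167.8 ≈ 62.1678 m.
The two errors are perpendicular, so the maximum displacement is √(110.574² + 62.1678²) ≈ 126.852 m.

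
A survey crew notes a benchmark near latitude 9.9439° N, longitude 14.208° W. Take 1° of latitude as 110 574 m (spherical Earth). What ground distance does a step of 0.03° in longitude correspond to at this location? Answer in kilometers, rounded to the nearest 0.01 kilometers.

0.03° of longitude at 9.9439° is 0.03 × 110574 × cos 9.9439° ≈ 0.03 × 108913 = 3267.39 m.
That is 3267.39 m = 3.2674 km.

3.27 kilometers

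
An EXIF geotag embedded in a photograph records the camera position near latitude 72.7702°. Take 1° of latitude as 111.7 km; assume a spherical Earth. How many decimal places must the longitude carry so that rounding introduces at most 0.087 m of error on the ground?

6 decimal places

At 72.7702° one degree of longitude covers 111700 × cos 72.7702° ≈ 111700 × 0.2962 ≈ 33086.1 m.
N decimal places → at most half a unit in the last place, 0.5 × 10⁻ᴺ° = 33086.1/2 × 10⁻ᴺ m.
Setting 16543 × 10⁻ᴺ ≤ 0.087 gives 10ᴺ ≥ 1.901e+05, i.e. N ≥ 5.28.
So 6 decimal places suffice (0.0165 m); 5 would allow up to 0.165 m.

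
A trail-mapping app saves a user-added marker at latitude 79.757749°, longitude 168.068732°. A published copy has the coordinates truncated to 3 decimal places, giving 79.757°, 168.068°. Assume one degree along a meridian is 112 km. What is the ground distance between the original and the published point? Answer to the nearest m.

85 m

The latitude changed by +0.000749° and the longitude by +0.000732°.
N–S: 0.000749° × 112000 m/° = 83.888 m.
East–west at this latitude: 0.000732° × 112000 × cos 79.757° ≈ 0.000732 × 19916.2 = 14.5787 m.
Combined displacement = (83.888² + 14.5787²)^½ ≈ 85.1454 m.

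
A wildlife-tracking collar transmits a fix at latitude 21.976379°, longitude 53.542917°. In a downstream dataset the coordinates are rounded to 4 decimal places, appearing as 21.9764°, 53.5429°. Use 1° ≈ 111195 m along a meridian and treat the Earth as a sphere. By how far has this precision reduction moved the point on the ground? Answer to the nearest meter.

Δlat = 21.976379 − 21.9764 = -0.000021°; Δlon = 53.542917 − 53.5429 = +0.000017°.
North–south shift: -0.000021 × 111195 = -2.3351 m.
E–W at 21.9764°: 0.000017° × 111195 × cos 21.9764° = 0.000017 × 111195 × 0.9273 ≈ 1.75296 m.
Hypotenuse of the two orthogonal shifts: √(2.3351² + 1.75296²) = 2.91985 m.

3 meters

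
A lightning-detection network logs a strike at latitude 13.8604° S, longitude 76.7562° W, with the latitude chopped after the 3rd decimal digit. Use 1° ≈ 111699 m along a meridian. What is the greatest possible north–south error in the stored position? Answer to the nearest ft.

Truncating at 3 decimal places can drop up to a full unit in the last place, so the latitude may be off by as much as 0.001°.
North–south distance: 0.001° × 111699 m/° = 111.699 m.
In feet: 111.699 m ÷ 0.3048 ≈ 366.47 ft.

366 ft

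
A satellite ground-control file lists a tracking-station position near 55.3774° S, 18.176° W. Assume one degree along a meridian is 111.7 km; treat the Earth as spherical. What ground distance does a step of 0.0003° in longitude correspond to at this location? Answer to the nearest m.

19 m

One degree of longitude here spans 111700 × cos 55.3774° = 111700 × 0.5682 ≈ 63464.4 m; 0.0003° of that is 19.0393 m.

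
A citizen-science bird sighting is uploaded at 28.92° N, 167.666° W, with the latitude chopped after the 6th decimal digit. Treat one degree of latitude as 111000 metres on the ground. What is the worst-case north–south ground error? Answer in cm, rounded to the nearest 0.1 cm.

11.1 cm

Truncating at 6 decimal places can drop up to a full unit in the last place, so the latitude may be off by as much as 1e-06°.
Along the meridian that is 1e-06° × 111000 m/° = 0.111 m.
That is 0.111 m = 11.1 cm.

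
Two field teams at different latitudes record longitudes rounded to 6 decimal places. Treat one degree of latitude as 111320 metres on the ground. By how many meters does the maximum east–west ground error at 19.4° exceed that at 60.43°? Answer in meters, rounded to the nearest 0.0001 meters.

Rounding to 6 decimal places leaves the longitude within ±5e-07° of the true value.
At 19.4°: 5e-07° × 111320 × cos 19.4° = 5e-07 × 111320 × 0.9432 ≈ 0.0525 m.
Error at 60.43° = 5e-07° × 111320 × cos 60.43° ≈ 0.05566 × 0.4935 = 0.027467 m.
Difference: 0.0525 − 0.027467 = 0.025032 m.

0.0250 meters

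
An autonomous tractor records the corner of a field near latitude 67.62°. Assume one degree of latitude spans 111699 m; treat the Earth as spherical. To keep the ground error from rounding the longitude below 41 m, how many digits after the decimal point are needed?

3 decimal places

At 67.62° one degree of longitude covers 111699 × cos 67.62° ≈ 111699 × 0.3807 ≈ 42529.1 m.
N decimal places → at most half a unit in the last place, 0.5 × 10⁻ᴺ° = 42529.1/2 × 10⁻ᴺ m.
Setting 21264.6 × 10⁻ᴺ ≤ 41 gives 10ᴺ ≥ 518.6, i.e. N ≥ 2.71.
N = 2 would give 213 m (too coarse); N = 3 gives 21.3 m ≤ 41 m.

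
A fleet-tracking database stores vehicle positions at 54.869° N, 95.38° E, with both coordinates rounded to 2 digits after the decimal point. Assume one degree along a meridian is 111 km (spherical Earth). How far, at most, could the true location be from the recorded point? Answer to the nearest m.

640 m

Rounding to 2 decimal places leaves each coordinate within ±0.005° of the true value.
North–south component: 0.005° × 111000 = 555 m.
East–west component at 54.869°: 0.005° × 111000 × cos 54.869° ≈ 0.005 × 63874.7 ≈ 319.374 m.
Worst case both components are at the extreme and orthogonal: √(555² + 319.374²) ≈ 640.332 m.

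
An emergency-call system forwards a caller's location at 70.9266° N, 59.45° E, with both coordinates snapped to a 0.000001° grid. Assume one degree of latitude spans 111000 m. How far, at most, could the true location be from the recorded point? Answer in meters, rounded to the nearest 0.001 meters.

0.058 meters

With a 0.000001° grid the true value lies within half a step, ±0.000001°/2 = ±5e-07°, of the stored one.
N–S: 5e-07° × 111000 m/° = 0.0555 m.
East–west component at 70.9266°: 5e-07° × 111000 × cos 70.9266° ≈ 5e-07 × 36272.5 ≈ 0.0181362 m.
Combining orthogonally: (0.0555² + 0.0181362²)^½ ≈ 0.0583881 m.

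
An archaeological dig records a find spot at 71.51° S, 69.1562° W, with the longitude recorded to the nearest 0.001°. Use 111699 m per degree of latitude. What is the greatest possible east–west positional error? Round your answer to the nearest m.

18 m

Rounding to 3 decimal places leaves the longitude within ±0.0005° of the true value.
One degree of longitude at 71.51° is 111699 × cos 71.51° ≈ 111699 × 0.3171 = 35424.1 m.
So at most 0.0005° × 35424.1 ≈ 17.7121 m east–west.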